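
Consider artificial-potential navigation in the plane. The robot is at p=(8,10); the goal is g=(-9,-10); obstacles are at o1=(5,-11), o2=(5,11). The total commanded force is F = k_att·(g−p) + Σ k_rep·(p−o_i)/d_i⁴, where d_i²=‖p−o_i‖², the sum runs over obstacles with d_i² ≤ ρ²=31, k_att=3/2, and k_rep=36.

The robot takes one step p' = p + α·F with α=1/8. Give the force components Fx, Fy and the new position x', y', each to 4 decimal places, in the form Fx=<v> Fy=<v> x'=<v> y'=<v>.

Fx=-24.4200 Fy=-30.3600 x'=4.9475 y'=6.2050

F_att = 3/2·(g−p) = 3/2·(-17,-20) = (-25.5000,-30.0000)
o1: d²=450 > ρ²=31 → inactive
o2: d²=10 ≤ ρ²=31; F_rep = 36·(3,-1)/10² = (1.0800,-0.3600)
F = F_att + ΣF_rep = (-24.4200,-30.3600)
p' = p + 1/8·F = (4.9475,6.2050)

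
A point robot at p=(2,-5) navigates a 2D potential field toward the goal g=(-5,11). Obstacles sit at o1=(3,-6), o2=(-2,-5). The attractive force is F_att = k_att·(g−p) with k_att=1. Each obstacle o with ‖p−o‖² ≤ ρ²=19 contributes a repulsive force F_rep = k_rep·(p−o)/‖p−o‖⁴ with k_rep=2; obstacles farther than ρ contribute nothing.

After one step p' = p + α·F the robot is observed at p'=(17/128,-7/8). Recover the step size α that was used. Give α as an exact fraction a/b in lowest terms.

α = 1/4

F_att = 1·(g−p) = 1·(-7,16) = (-7.0000,16.0000)
o1: d²=2 ≤ ρ²=19; F_rep = 2·(-1,1)/2² = (-0.5000,0.5000)
o2: d²=16 ≤ ρ²=19; F_rep = 2·(4,0)/16² = (0.0312,0.0000)
F = F_att + ΣF_rep = (-7.4688,16.5000)
Δp = p'−p = (-1.8672,4.1250); α = Δx/Fx = (-239/128) / (-239/32) = 1/4
check: Δy/Fy = (33/8) / (33/2) = 1/4 ✓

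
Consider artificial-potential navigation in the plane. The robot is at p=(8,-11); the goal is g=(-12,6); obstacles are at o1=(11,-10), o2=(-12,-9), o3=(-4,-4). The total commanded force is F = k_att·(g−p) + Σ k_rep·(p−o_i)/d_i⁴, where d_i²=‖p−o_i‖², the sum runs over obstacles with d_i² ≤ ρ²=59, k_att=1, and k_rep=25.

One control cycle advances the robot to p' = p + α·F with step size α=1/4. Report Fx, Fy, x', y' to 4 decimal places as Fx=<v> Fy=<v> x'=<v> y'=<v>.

Fx=-20.7500 Fy=16.7500 x'=2.8125 y'=-6.8125

F_att = 1·(g−p) = 1·(-20,17) = (-20.0000,17.0000)
o1: d²=10 ≤ ρ²=59; F_rep = 25·(-3,-1)/10² = (-0.7500,-0.2500)
o2: d²=404 > ρ²=59 → inactive
o3: d²=193 > ρ²=59 → inactive
F = F_att + ΣF_rep = (-20.7500,16.7500)
p' = p + 1/4·F = (2.8125,-6.8125)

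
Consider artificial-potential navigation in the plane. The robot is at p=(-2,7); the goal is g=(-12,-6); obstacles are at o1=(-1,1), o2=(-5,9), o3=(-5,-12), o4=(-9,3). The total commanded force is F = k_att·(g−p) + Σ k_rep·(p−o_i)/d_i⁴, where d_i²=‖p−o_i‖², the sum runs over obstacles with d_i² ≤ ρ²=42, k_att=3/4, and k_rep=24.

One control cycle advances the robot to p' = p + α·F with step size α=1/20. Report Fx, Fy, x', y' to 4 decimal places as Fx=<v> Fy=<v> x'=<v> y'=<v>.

F_att = 3/4·(g−p) = 3/4·(-10,-13) = (-7.5000,-9.7500)
o1: d²=37 ≤ ρ²=42; F_rep = 24·(-1,6)/37² = (-0.0175,0.1052)
o2: d²=13 ≤ ρ²=42; F_rep = 24·(3,-2)/13² = (0.4260,-0.2840)
o3: d²=370 > ρ²=42 → inactive
o4: d²=65 > ρ²=42 → inactive
F = F_att + ΣF_rep = (-7.0915,-9.9288)
p' = p + 1/20·F = (-2.3546,6.5036)

Fx=-7.0915 Fy=-9.9288 x'=-2.3546 y'=6.5036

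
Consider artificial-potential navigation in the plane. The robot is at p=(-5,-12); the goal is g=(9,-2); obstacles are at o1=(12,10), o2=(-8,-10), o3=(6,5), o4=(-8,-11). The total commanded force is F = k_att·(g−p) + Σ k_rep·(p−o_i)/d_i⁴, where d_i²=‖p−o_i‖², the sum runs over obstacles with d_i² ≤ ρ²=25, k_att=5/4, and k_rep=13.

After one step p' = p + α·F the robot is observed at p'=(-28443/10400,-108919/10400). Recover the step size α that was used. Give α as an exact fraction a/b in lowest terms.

F_att = 5/4·(g−p) = 5/4·(14,10) = (17.5000,12.5000)
o1: d²=773 > ρ²=25 → inactive
o2: d²=13 ≤ ρ²=25; F_rep = 13·(3,-2)/13² = (0.2308,-0.1538)
o3: d²=410 > ρ²=25 → inactive
o4: d²=10 ≤ ρ²=25; F_rep = 13·(3,-1)/10² = (0.3900,-0.1300)
F = F_att + ΣF_rep = (18.1208,12.2162)
Δp = p'−p = (2.2651,1.5270); α = Δx/Fx = (23557/10400) / (23557/1300) = 1/8
check: Δy/Fy = (15881/10400) / (15881/1300) = 1/8 ✓

α = 1/8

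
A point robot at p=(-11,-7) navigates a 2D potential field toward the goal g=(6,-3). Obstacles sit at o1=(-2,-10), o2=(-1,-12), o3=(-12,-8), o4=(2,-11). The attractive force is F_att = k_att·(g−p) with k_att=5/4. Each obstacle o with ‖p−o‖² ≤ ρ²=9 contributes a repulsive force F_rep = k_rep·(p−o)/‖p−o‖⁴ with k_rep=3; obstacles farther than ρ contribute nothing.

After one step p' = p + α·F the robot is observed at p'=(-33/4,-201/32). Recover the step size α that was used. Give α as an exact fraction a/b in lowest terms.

α = 1/8

F_att = 5/4·(g−p) = 5/4·(17,4) = (21.2500,5.0000)
o1: d²=90 > ρ²=9 → inactive
o2: d²=125 > ρ²=9 → inactive
o3: d²=2 ≤ ρ²=9; F_rep = 3·(1,1)/2² = (0.7500,0.7500)
o4: d²=185 > ρ²=9 → inactive
F = F_att + ΣF_rep = (22.0000,5.7500)
Δp = p'−p = (2.7500,0.7188); α = Δx/Fx = (11/4) / (22) = 1/8
check: Δy/Fy = (23/32) / (23/4) = 1/8 ✓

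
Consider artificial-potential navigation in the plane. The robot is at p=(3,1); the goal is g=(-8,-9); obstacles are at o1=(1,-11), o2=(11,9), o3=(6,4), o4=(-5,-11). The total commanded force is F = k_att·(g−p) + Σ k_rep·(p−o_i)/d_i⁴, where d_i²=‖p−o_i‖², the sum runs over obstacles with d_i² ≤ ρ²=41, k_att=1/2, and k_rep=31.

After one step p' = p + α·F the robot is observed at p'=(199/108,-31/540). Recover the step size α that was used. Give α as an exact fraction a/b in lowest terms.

F_att = 1/2·(g−p) = 1/2·(-11,-10) = (-5.5000,-5.0000)
o1: d²=148 > ρ²=41 → inactive
o2: d²=128 > ρ²=41 → inactive
o3: d²=18 ≤ ρ²=41; F_rep = 31·(-3,-3)/18² = (-0.2870,-0.2870)
o4: d²=208 > ρ²=41 → inactive
F = F_att + ΣF_rep = (-5.7870,-5.2870)
Δp = p'−p = (-1.1574,-1.0574); α = Δx/Fx = (-125/108) / (-625/108) = 1/5
check: Δy/Fy = (-571/540) / (-571/108) = 1/5 ✓

α = 1/5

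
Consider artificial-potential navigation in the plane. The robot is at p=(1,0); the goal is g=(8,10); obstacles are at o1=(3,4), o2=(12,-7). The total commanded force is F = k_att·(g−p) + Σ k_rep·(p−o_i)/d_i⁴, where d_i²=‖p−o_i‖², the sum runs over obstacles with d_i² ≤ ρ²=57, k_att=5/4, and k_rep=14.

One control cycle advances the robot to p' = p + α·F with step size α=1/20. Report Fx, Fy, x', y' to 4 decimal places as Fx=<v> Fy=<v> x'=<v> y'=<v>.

Fx=8.6800 Fy=12.3600 x'=1.4340 y'=0.6180

F_att = 5/4·(g−p) = 5/4·(7,10) = (8.7500,12.5000)
o1: d²=20 ≤ ρ²=57; F_rep = 14·(-2,-4)/20² = (-0.0700,-0.1400)
o2: d²=170 > ρ²=57 → inactive
F = F_att + ΣF_rep = (8.6800,12.3600)
p' = p + 1/20·F = (1.4340,0.6180)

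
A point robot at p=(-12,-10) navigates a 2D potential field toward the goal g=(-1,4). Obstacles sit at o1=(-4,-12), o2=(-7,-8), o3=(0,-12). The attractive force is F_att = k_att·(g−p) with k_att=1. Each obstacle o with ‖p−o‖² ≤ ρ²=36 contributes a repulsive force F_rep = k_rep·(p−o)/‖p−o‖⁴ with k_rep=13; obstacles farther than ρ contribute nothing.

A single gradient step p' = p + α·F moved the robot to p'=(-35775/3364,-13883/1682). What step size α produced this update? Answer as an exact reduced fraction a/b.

F_att = 1·(g−p) = 1·(11,14) = (11.0000,14.0000)
o1: d²=68 > ρ²=36 → inactive
o2: d²=29 ≤ ρ²=36; F_rep = 13·(-5,-2)/29² = (-0.0773,-0.0309)
o3: d²=148 > ρ²=36 → inactive
F = F_att + ΣF_rep = (10.9227,13.9691)
Δp = p'−p = (1.3653,1.7461); α = Δx/Fx = (4593/3364) / (9186/841) = 1/8
check: Δy/Fy = (2937/1682) / (11748/841) = 1/8 ✓

α = 1/8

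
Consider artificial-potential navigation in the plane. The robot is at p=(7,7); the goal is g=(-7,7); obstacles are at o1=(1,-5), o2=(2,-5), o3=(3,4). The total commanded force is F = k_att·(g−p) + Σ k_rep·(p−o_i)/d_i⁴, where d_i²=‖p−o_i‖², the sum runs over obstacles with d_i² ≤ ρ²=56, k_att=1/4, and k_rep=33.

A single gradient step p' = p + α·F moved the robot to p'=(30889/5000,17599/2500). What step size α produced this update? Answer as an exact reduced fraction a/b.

F_att = 1/4·(g−p) = 1/4·(-14,0) = (-3.5000,0.0000)
o1: d²=180 > ρ²=56 → inactive
o2: d²=169 > ρ²=56 → inactive
o3: d²=25 ≤ ρ²=56; F_rep = 33·(4,3)/25² = (0.2112,0.1584)
F = F_att + ΣF_rep = (-3.2888,0.1584)
Δp = p'−p = (-0.8222,0.0396); α = Δx/Fx = (-4111/5000) / (-4111/1250) = 1/4
check: Δy/Fy = (99/2500) / (99/625) = 1/4 ✓

α = 1/4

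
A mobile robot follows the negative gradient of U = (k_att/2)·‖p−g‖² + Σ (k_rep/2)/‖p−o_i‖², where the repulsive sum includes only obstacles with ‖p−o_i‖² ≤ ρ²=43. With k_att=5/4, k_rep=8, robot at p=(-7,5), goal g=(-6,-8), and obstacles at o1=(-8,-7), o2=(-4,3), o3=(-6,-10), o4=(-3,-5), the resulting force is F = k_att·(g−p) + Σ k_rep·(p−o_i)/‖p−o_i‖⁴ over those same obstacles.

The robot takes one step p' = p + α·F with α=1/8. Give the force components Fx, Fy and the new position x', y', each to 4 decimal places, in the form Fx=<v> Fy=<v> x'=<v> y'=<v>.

Fx=1.1080 Fy=-16.1553 x'=-6.8615 y'=2.9806

F_att = 5/4·(g−p) = 5/4·(1,-13) = (1.2500,-16.2500)
o1: d²=145 > ρ²=43 → inactive
o2: d²=13 ≤ ρ²=43; F_rep = 8·(-3,2)/13² = (-0.1420,0.0947)
o3: d²=226 > ρ²=43 → inactive
o4: d²=116 > ρ²=43 → inactive
F = F_att + ΣF_rep = (1.1080,-16.1553)
p' = p + 1/8·F = (-6.8615,2.9806)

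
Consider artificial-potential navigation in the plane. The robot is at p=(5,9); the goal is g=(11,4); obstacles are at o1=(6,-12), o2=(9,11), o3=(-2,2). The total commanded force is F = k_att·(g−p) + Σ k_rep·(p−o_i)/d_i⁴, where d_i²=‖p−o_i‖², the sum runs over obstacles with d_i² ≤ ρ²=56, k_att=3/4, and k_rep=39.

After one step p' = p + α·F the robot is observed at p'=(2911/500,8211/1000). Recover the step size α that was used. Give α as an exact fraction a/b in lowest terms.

α = 1/5

F_att = 3/4·(g−p) = 3/4·(6,-5) = (4.5000,-3.7500)
o1: d²=442 > ρ²=56 → inactive
o2: d²=20 ≤ ρ²=56; F_rep = 39·(-4,-2)/20² = (-0.3900,-0.1950)
o3: d²=98 > ρ²=56 → inactive
F = F_att + ΣF_rep = (4.1100,-3.9450)
Δp = p'−p = (0.8220,-0.7890); α = Δx/Fx = (411/500) / (411/100) = 1/5
check: Δy/Fy = (-789/1000) / (-789/200) = 1/5 ✓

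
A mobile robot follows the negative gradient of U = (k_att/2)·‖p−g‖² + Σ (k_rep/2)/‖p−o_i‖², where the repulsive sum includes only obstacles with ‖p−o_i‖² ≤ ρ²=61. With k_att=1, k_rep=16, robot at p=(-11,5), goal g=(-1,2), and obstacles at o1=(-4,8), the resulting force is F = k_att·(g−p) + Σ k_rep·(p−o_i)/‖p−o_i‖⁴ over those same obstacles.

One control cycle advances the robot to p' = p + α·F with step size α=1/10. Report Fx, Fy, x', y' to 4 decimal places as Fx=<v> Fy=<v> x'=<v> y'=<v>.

F_att = 1·(g−p) = 1·(10,-3) = (10.0000,-3.0000)
o1: d²=58 ≤ ρ²=61; F_rep = 16·(-7,-3)/58² = (-0.0333,-0.0143)
F = F_att + ΣF_rep = (9.9667,-3.0143)
p' = p + 1/10·F = (-10.0033,4.6986)

Fx=9.9667 Fy=-3.0143 x'=-10.0033 y'=4.6986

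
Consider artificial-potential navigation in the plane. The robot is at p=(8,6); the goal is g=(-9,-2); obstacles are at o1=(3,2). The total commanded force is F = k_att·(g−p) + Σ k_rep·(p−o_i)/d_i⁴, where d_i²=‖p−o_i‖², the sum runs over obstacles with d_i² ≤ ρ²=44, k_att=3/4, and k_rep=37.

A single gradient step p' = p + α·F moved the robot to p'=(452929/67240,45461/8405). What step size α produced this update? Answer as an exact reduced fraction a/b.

F_att = 3/4·(g−p) = 3/4·(-17,-8) = (-12.7500,-6.0000)
o1: d²=41 ≤ ρ²=44; F_rep = 37·(5,4)/41² = (0.1101,0.0880)
F = F_att + ΣF_rep = (-12.6399,-5.9120)
Δp = p'−p = (-1.2640,-0.5912); α = Δx/Fx = (-84991/67240) / (-84991/6724) = 1/10
check: Δy/Fy = (-4969/8405) / (-9938/1681) = 1/10 ✓

α = 1/10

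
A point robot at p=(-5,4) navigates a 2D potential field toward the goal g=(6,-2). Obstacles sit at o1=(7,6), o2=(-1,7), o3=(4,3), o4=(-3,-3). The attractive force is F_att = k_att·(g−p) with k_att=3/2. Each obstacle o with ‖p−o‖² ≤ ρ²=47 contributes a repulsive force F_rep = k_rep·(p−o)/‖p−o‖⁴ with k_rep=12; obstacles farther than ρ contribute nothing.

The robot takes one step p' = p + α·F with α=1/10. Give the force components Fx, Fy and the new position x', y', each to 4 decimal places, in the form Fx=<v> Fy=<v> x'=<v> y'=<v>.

Fx=16.4232 Fy=-9.0576 x'=-3.3577 y'=3.0942

F_att = 3/2·(g−p) = 3/2·(11,-6) = (16.5000,-9.0000)
o1: d²=148 > ρ²=47 → inactive
o2: d²=25 ≤ ρ²=47; F_rep = 12·(-4,-3)/25² = (-0.0768,-0.0576)
o3: d²=82 > ρ²=47 → inactive
o4: d²=53 > ρ²=47 → inactive
F = F_att + ΣF_rep = (16.4232,-9.0576)
p' = p + 1/10·F = (-3.3577,3.0942)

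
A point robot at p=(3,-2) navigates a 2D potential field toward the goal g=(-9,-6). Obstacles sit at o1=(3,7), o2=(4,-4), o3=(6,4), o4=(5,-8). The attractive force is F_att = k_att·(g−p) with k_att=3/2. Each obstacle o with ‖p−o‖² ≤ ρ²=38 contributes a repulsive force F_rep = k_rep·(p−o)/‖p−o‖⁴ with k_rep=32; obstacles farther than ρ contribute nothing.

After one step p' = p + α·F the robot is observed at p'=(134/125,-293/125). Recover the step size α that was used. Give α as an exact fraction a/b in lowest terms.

α = 1/10

F_att = 3/2·(g−p) = 3/2·(-12,-4) = (-18.0000,-6.0000)
o1: d²=81 > ρ²=38 → inactive
o2: d²=5 ≤ ρ²=38; F_rep = 32·(-1,2)/5² = (-1.2800,2.5600)
o3: d²=45 > ρ²=38 → inactive
o4: d²=40 > ρ²=38 → inactive
F = F_att + ΣF_rep = (-19.2800,-3.4400)
Δp = p'−p = (-1.9280,-0.3440); α = Δx/Fx = (-241/125) / (-482/25) = 1/10
check: Δy/Fy = (-43/125) / (-86/25) = 1/10 ✓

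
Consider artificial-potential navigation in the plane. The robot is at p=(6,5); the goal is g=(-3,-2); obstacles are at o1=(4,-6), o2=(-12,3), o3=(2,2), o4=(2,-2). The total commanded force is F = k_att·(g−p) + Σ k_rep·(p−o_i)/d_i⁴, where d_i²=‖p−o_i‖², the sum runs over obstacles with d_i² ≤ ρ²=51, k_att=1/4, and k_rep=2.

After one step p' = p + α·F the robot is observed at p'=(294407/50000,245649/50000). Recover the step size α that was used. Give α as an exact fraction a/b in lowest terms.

α = 1/20

F_att = 1/4·(g−p) = 1/4·(-9,-7) = (-2.2500,-1.7500)
o1: d²=125 > ρ²=51 → inactive
o2: d²=328 > ρ²=51 → inactive
o3: d²=25 ≤ ρ²=51; F_rep = 2·(4,3)/25² = (0.0128,0.0096)
o4: d²=65 > ρ²=51 → inactive
F = F_att + ΣF_rep = (-2.2372,-1.7404)
Δp = p'−p = (-0.1119,-0.0870); α = Δx/Fx = (-5593/50000) / (-5593/2500) = 1/20
check: Δy/Fy = (-4351/50000) / (-4351/2500) = 1/20 ✓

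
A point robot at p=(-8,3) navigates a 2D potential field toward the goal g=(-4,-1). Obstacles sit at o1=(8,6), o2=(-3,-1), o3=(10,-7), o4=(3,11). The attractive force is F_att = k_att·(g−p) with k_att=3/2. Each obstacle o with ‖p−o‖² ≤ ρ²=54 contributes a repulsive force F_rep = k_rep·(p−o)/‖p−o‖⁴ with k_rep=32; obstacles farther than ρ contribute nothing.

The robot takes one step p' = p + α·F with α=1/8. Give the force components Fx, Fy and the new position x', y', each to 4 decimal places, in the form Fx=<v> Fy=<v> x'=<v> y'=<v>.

Fx=5.9048 Fy=-5.9239 x'=-7.2619 y'=2.2595

F_att = 3/2·(g−p) = 3/2·(4,-4) = (6.0000,-6.0000)
o1: d²=265 > ρ²=54 → inactive
o2: d²=41 ≤ ρ²=54; F_rep = 32·(-5,4)/41² = (-0.0952,0.0761)
o3: d²=424 > ρ²=54 → inactive
o4: d²=185 > ρ²=54 → inactive
F = F_att + ΣF_rep = (5.9048,-5.9239)
p' = p + 1/8·F = (-7.2619,2.2595)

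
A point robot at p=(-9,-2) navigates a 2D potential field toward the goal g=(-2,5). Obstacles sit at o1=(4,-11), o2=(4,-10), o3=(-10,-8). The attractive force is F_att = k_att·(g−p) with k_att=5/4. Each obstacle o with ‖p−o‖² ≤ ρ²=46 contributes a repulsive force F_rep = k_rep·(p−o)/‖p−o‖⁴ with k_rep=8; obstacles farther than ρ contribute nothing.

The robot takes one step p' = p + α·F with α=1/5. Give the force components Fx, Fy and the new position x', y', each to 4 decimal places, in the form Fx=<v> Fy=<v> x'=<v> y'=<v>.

Fx=8.7558 Fy=8.7851 x'=-7.2488 y'=-0.2430

F_att = 5/4·(g−p) = 5/4·(7,7) = (8.7500,8.7500)
o1: d²=250 > ρ²=46 → inactive
o2: d²=233 > ρ²=46 → inactive
o3: d²=37 ≤ ρ²=46; F_rep = 8·(1,6)/37² = (0.0058,0.0351)
F = F_att + ΣF_rep = (8.7558,8.7851)
p' = p + 1/5·F = (-7.2488,-0.2430)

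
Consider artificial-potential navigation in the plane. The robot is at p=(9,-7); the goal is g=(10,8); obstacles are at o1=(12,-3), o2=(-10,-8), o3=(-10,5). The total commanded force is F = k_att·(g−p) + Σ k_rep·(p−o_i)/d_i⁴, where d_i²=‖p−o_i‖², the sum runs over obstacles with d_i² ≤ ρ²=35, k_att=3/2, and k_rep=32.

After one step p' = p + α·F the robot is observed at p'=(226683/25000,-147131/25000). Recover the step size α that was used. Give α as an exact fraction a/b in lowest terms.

F_att = 3/2·(g−p) = 3/2·(1,15) = (1.5000,22.5000)
o1: d²=25 ≤ ρ²=35; F_rep = 32·(-3,-4)/25² = (-0.1536,-0.2048)
o2: d²=362 > ρ²=35 → inactive
o3: d²=505 > ρ²=35 → inactive
F = F_att + ΣF_rep = (1.3464,22.2952)
Δp = p'−p = (0.0673,1.1148); α = Δx/Fx = (1683/25000) / (1683/1250) = 1/20
check: Δy/Fy = (27869/25000) / (27869/1250) = 1/20 ✓

α = 1/20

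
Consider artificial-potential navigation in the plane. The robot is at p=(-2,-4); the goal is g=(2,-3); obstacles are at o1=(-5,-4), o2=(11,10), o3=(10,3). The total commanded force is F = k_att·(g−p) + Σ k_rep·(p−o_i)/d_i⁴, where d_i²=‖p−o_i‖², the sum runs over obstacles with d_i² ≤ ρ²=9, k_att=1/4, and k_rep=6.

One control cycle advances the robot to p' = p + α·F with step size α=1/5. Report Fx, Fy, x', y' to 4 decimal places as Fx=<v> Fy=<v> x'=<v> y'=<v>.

Fx=1.2222 Fy=0.2500 x'=-1.7556 y'=-3.9500

F_att = 1/4·(g−p) = 1/4·(4,1) = (1.0000,0.2500)
o1: d²=9 ≤ ρ²=9; F_rep = 6·(3,0)/9² = (0.2222,0.0000)
o2: d²=365 > ρ²=9 → inactive
o3: d²=193 > ρ²=9 → inactive
F = F_att + ΣF_rep = (1.2222,0.2500)
p' = p + 1/5·F = (-1.7556,-3.9500)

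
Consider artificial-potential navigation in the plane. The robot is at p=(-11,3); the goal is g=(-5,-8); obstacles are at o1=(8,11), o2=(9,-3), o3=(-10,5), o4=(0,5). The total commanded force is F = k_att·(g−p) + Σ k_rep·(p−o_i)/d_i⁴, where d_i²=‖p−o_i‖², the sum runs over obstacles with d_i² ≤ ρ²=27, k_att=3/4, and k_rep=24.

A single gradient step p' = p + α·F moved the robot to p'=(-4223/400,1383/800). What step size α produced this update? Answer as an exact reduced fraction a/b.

F_att = 3/4·(g−p) = 3/4·(6,-11) = (4.5000,-8.2500)
o1: d²=425 > ρ²=27 → inactive
o2: d²=436 > ρ²=27 → inactive
o3: d²=5 ≤ ρ²=27; F_rep = 24·(-1,-2)/5² = (-0.9600,-1.9200)
o4: d²=125 > ρ²=27 → inactive
F = F_att + ΣF_rep = (3.5400,-10.1700)
Δp = p'−p = (0.4425,-1.2712); α = Δx/Fx = (177/400) / (177/50) = 1/8
check: Δy/Fy = (-1017/800) / (-1017/100) = 1/8 ✓

α = 1/8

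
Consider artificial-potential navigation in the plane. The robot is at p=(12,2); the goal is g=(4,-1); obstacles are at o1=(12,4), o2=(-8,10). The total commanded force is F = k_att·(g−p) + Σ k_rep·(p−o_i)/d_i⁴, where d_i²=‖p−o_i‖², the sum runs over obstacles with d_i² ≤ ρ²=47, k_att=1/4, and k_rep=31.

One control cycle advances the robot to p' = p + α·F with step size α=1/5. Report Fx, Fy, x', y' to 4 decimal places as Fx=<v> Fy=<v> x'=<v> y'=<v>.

Fx=-2.0000 Fy=-4.6250 x'=11.6000 y'=1.0750

F_att = 1/4·(g−p) = 1/4·(-8,-3) = (-2.0000,-0.7500)
o1: d²=4 ≤ ρ²=47; F_rep = 31·(0,-2)/4² = (0.0000,-3.8750)
o2: d²=464 > ρ²=47 → inactive
F = F_att + ΣF_rep = (-2.0000,-4.6250)
p' = p + 1/5·F = (11.6000,1.0750)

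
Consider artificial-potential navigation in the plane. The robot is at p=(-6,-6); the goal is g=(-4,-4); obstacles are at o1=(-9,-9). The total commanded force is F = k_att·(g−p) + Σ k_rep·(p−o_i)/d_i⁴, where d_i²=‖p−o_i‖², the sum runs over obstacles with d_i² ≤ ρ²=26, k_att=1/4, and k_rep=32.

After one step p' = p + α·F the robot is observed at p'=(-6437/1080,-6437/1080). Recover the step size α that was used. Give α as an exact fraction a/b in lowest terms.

α = 1/20

F_att = 1/4·(g−p) = 1/4·(2,2) = (0.5000,0.5000)
o1: d²=18 ≤ ρ²=26; F_rep = 32·(3,3)/18² = (0.2963,0.2963)
F = F_att + ΣF_rep = (0.7963,0.7963)
Δp = p'−p = (0.0398,0.0398); α = Δx/Fx = (43/1080) / (43/54) = 1/20
check: Δy/Fy = (43/1080) / (43/54) = 1/20 ✓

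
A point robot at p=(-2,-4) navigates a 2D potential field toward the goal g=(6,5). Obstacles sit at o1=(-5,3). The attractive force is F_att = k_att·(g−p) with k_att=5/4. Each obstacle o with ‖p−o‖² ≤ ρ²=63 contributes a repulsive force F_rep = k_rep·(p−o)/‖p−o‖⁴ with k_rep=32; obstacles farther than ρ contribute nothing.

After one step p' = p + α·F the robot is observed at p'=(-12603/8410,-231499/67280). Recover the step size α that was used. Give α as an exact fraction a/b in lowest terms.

F_att = 5/4·(g−p) = 5/4·(8,9) = (10.0000,11.2500)
o1: d²=58 ≤ ρ²=63; F_rep = 32·(3,-7)/58² = (0.0285,-0.0666)
F = F_att + ΣF_rep = (10.0285,11.1834)
Δp = p'−p = (0.5014,0.5592); α = Δx/Fx = (4217/8410) / (8434/841) = 1/20
check: Δy/Fy = (37621/67280) / (37621/3364) = 1/20 ✓

α = 1/20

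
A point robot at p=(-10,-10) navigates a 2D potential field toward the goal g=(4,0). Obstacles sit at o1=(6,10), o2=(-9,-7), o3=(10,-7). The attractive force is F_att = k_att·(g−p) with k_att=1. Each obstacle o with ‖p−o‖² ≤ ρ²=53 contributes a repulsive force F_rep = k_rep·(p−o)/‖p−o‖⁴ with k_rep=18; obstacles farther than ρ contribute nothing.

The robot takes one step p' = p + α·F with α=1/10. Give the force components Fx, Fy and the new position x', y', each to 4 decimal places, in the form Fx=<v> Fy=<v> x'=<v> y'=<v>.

Fx=13.8200 Fy=9.4600 x'=-8.6180 y'=-9.0540

F_att = 1·(g−p) = 1·(14,10) = (14.0000,10.0000)
o1: d²=656 > ρ²=53 → inactive
o2: d²=10 ≤ ρ²=53; F_rep = 18·(-1,-3)/10² = (-0.1800,-0.5400)
o3: d²=409 > ρ²=53 → inactive
F = F_att + ΣF_rep = (13.8200,9.4600)
p' = p + 1/10·F = (-8.6180,-9.0540)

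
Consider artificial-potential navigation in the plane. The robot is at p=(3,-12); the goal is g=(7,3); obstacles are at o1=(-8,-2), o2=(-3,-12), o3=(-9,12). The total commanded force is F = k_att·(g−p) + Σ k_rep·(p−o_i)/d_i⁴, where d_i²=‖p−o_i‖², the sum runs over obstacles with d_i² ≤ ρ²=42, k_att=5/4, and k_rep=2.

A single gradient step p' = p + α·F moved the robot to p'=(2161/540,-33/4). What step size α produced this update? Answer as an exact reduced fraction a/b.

F_att = 5/4·(g−p) = 5/4·(4,15) = (5.0000,18.7500)
o1: d²=221 > ρ²=42 → inactive
o2: d²=36 ≤ ρ²=42; F_rep = 2·(6,0)/36² = (0.0093,0.0000)
o3: d²=720 > ρ²=42 → inactive
F = F_att + ΣF_rep = (5.0093,18.7500)
Δp = p'−p = (1.0019,3.7500); α = Δx/Fx = (541/540) / (541/108) = 1/5
check: Δy/Fy = (15/4) / (75/4) = 1/5 ✓

α = 1/5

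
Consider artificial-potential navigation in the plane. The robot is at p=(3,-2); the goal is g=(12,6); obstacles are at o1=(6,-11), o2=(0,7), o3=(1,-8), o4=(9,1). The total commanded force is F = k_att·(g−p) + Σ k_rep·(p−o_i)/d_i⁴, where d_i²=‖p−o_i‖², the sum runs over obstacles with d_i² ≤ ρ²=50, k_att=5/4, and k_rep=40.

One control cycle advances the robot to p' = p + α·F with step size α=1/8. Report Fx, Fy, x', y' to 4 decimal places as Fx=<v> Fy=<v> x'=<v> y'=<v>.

F_att = 5/4·(g−p) = 5/4·(9,8) = (11.2500,10.0000)
o1: d²=90 > ρ²=50 → inactive
o2: d²=90 > ρ²=50 → inactive
o3: d²=40 ≤ ρ²=50; F_rep = 40·(2,6)/40² = (0.0500,0.1500)
o4: d²=45 ≤ ρ²=50; F_rep = 40·(-6,-3)/45² = (-0.1185,-0.0593)
F = F_att + ΣF_rep = (11.1815,10.0907)
p' = p + 1/8·F = (4.3977,-0.7387)

Fx=11.1815 Fy=10.0907 x'=4.3977 y'=-0.7387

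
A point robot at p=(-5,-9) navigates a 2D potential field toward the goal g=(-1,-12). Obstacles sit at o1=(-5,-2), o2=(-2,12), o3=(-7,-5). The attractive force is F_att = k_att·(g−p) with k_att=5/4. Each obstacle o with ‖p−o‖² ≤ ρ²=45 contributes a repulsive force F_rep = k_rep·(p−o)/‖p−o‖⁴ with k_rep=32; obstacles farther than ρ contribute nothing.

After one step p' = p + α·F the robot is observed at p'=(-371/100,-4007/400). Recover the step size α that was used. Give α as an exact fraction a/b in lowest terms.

α = 1/4

F_att = 5/4·(g−p) = 5/4·(4,-3) = (5.0000,-3.7500)
o1: d²=49 > ρ²=45 → inactive
o2: d²=450 > ρ²=45 → inactive
o3: d²=20 ≤ ρ²=45; F_rep = 32·(2,-4)/20² = (0.1600,-0.3200)
F = F_att + ΣF_rep = (5.1600,-4.0700)
Δp = p'−p = (1.2900,-1.0175); α = Δx/Fx = (129/100) / (129/25) = 1/4
check: Δy/Fy = (-407/400) / (-407/100) = 1/4 ✓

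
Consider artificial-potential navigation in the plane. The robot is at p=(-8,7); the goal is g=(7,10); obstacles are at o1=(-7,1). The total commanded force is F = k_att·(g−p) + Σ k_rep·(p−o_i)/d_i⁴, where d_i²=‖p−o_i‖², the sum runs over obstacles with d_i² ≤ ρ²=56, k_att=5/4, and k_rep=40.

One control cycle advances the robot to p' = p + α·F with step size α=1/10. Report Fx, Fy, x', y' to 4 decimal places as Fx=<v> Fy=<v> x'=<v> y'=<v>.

F_att = 5/4·(g−p) = 5/4·(15,3) = (18.7500,3.7500)
o1: d²=37 ≤ ρ²=56; F_rep = 40·(-1,6)/37² = (-0.0292,0.1753)
F = F_att + ΣF_rep = (18.7208,3.9253)
p' = p + 1/10·F = (-6.1279,7.3925)

Fx=18.7208 Fy=3.9253 x'=-6.1279 y'=7.3925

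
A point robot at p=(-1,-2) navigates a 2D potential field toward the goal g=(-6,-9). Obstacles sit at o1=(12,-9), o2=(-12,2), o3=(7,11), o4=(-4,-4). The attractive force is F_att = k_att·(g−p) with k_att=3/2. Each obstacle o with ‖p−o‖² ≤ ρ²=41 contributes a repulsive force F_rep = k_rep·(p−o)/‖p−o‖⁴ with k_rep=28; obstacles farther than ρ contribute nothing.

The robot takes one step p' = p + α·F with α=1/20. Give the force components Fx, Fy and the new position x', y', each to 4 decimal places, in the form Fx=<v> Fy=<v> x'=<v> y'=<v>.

F_att = 3/2·(g−p) = 3/2·(-5,-7) = (-7.5000,-10.5000)
o1: d²=218 > ρ²=41 → inactive
o2: d²=137 > ρ²=41 → inactive
o3: d²=233 > ρ²=41 → inactive
o4: d²=13 ≤ ρ²=41; F_rep = 28·(3,2)/13² = (0.4970,0.3314)
F = F_att + ΣF_rep = (-7.0030,-10.1686)
p' = p + 1/20·F = (-1.3501,-2.5084)

Fx=-7.0030 Fy=-10.1686 x'=-1.3501 y'=-2.5084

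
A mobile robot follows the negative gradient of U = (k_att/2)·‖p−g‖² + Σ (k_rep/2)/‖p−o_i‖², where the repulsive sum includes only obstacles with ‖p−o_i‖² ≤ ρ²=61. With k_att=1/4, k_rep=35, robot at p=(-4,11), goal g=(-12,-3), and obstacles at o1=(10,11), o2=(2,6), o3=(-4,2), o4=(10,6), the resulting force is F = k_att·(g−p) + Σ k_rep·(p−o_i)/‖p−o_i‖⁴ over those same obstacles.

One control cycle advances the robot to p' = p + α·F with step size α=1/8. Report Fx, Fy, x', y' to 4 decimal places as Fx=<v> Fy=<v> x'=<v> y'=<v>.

Fx=-2.0564 Fy=-3.4530 x'=-4.2571 y'=10.5684

F_att = 1/4·(g−p) = 1/4·(-8,-14) = (-2.0000,-3.5000)
o1: d²=196 > ρ²=61 → inactive
o2: d²=61 ≤ ρ²=61; F_rep = 35·(-6,5)/61² = (-0.0564,0.0470)
o3: d²=81 > ρ²=61 → inactive
o4: d²=221 > ρ²=61 → inactive
F = F_att + ΣF_rep = (-2.0564,-3.4530)
p' = p + 1/8·F = (-4.2571,10.5684)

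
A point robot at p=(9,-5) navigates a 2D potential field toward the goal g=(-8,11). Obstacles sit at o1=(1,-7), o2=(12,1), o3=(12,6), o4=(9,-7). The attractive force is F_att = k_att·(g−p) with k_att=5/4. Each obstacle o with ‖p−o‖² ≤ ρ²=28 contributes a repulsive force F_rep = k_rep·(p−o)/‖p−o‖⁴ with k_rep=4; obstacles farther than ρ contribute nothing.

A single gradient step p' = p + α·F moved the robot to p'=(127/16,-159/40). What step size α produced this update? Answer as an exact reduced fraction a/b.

α = 1/20

F_att = 5/4·(g−p) = 5/4·(-17,16) = (-21.2500,20.0000)
o1: d²=68 > ρ²=28 → inactive
o2: d²=45 > ρ²=28 → inactive
o3: d²=130 > ρ²=28 → inactive
o4: d²=4 ≤ ρ²=28; F_rep = 4·(0,2)/4² = (0.0000,0.5000)
F = F_att + ΣF_rep = (-21.2500,20.5000)
Δp = p'−p = (-1.0625,1.0250); α = Δx/Fx = (-17/16) / (-85/4) = 1/20
check: Δy/Fy = (41/40) / (41/2) = 1/20 ✓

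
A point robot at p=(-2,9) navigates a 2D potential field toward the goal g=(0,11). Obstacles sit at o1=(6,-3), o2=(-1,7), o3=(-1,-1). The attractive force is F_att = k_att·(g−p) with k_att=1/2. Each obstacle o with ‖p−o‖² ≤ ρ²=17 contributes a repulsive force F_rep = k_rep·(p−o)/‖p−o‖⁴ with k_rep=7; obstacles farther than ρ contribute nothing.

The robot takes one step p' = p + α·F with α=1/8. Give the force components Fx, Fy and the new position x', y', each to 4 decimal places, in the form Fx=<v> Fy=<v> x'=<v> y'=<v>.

Fx=0.7200 Fy=1.5600 x'=-1.9100 y'=9.1950

F_att = 1/2·(g−p) = 1/2·(2,2) = (1.0000,1.0000)
o1: d²=208 > ρ²=17 → inactive
o2: d²=5 ≤ ρ²=17; F_rep = 7·(-1,2)/5² = (-0.2800,0.5600)
o3: d²=101 > ρ²=17 → inactive
F = F_att + ΣF_rep = (0.7200,1.5600)
p' = p + 1/8·F = (-1.9100,9.1950)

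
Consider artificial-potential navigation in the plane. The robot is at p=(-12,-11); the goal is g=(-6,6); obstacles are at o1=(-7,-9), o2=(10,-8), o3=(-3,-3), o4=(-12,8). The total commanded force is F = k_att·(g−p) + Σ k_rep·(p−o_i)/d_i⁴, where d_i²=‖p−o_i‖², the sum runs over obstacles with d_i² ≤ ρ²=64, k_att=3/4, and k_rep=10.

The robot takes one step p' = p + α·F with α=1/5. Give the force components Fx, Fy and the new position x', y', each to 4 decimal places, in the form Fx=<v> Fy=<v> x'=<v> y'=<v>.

Fx=4.4405 Fy=12.7262 x'=-11.1119 y'=-8.4548

F_att = 3/4·(g−p) = 3/4·(6,17) = (4.5000,12.7500)
o1: d²=29 ≤ ρ²=64; F_rep = 10·(-5,-2)/29² = (-0.0595,-0.0238)
o2: d²=493 > ρ²=64 → inactive
o3: d²=145 > ρ²=64 → inactive
o4: d²=361 > ρ²=64 → inactive
F = F_att + ΣF_rep = (4.4405,12.7262)
p' = p + 1/5·F = (-11.1119,-8.4548)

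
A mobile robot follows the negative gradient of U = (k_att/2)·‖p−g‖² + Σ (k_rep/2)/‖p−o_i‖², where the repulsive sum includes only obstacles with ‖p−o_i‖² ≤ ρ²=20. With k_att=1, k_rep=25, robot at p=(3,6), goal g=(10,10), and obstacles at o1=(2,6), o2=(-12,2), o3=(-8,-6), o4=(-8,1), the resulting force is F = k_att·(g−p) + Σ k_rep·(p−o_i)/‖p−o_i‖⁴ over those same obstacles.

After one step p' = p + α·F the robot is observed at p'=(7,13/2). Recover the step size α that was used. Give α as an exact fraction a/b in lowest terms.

F_att = 1·(g−p) = 1·(7,4) = (7.0000,4.0000)
o1: d²=1 ≤ ρ²=20; F_rep = 25·(1,0)/1² = (25.0000,0.0000)
o2: d²=241 > ρ²=20 → inactive
o3: d²=265 > ρ²=20 → inactive
o4: d²=146 > ρ²=20 → inactive
F = F_att + ΣF_rep = (32.0000,4.0000)
Δp = p'−p = (4.0000,0.5000); α = Δx/Fx = (4) / (32) = 1/8
check: Δy/Fy = (1/2) / (4) = 1/8 ✓

α = 1/8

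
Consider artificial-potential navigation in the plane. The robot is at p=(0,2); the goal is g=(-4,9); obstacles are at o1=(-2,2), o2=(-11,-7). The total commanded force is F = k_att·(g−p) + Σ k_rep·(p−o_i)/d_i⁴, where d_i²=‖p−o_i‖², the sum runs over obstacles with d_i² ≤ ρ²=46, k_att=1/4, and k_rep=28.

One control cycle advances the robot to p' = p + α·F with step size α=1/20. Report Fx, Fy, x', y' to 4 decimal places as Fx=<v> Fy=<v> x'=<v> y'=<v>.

Fx=2.5000 Fy=1.7500 x'=0.1250 y'=2.0875

F_att = 1/4·(g−p) = 1/4·(-4,7) = (-1.0000,1.7500)
o1: d²=4 ≤ ρ²=46; F_rep = 28·(2,0)/4² = (3.5000,0.0000)
o2: d²=202 > ρ²=46 → inactive
F = F_att + ΣF_rep = (2.5000,1.7500)
p' = p + 1/20·F = (0.1250,2.0875)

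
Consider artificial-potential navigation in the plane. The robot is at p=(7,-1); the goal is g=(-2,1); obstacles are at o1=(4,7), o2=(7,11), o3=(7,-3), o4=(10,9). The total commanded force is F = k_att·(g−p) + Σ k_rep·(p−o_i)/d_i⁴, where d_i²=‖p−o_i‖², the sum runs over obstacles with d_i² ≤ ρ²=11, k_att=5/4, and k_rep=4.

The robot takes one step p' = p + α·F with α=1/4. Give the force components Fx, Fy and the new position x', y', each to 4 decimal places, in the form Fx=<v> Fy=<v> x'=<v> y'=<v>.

F_att = 5/4·(g−p) = 5/4·(-9,2) = (-11.2500,2.5000)
o1: d²=73 > ρ²=11 → inactive
o2: d²=144 > ρ²=11 → inactive
o3: d²=4 ≤ ρ²=11; F_rep = 4·(0,2)/4² = (0.0000,0.5000)
o4: d²=109 > ρ²=11 → inactive
F = F_att + ΣF_rep = (-11.2500,3.0000)
p' = p + 1/4·F = (4.1875,-0.2500)

Fx=-11.2500 Fy=3.0000 x'=4.1875 y'=-0.2500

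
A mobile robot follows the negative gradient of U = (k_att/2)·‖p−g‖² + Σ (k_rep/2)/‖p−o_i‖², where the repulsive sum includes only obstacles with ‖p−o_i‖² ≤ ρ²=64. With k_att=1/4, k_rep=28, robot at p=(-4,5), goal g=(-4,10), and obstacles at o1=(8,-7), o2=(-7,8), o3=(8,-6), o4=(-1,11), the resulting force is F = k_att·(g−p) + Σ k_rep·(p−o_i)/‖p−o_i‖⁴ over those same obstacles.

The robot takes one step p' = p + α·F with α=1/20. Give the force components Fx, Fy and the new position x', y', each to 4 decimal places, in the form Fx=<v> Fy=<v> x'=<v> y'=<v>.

Fx=0.2178 Fy=0.9078 x'=-3.9891 y'=5.0454

F_att = 1/4·(g−p) = 1/4·(0,5) = (0.0000,1.2500)
o1: d²=288 > ρ²=64 → inactive
o2: d²=18 ≤ ρ²=64; F_rep = 28·(3,-3)/18² = (0.2593,-0.2593)
o3: d²=265 > ρ²=64 → inactive
o4: d²=45 ≤ ρ²=64; F_rep = 28·(-3,-6)/45² = (-0.0415,-0.0830)
F = F_att + ΣF_rep = (0.2178,0.9078)
p' = p + 1/20·F = (-3.9891,5.0454)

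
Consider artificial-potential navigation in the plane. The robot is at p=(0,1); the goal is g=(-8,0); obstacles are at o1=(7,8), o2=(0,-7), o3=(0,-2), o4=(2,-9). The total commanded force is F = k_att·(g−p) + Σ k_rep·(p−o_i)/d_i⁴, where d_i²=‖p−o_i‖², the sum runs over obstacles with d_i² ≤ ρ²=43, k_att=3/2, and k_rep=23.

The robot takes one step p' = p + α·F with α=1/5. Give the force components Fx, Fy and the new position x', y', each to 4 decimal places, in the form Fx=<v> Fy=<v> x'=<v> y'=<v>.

F_att = 3/2·(g−p) = 3/2·(-8,-1) = (-12.0000,-1.5000)
o1: d²=98 > ρ²=43 → inactive
o2: d²=64 > ρ²=43 → inactive
o3: d²=9 ≤ ρ²=43; F_rep = 23·(0,3)/9² = (0.0000,0.8519)
o4: d²=104 > ρ²=43 → inactive
F = F_att + ΣF_rep = (-12.0000,-0.6481)
p' = p + 1/5·F = (-2.4000,0.8704)

Fx=-12.0000 Fy=-0.6481 x'=-2.4000 y'=0.8704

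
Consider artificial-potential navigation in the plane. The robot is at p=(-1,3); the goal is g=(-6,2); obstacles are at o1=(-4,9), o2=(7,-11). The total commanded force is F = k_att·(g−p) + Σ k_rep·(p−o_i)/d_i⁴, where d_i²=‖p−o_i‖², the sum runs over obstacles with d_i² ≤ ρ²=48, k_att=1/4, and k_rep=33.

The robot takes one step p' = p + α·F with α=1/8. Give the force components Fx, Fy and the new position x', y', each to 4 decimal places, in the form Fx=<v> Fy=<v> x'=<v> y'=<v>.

Fx=-1.2011 Fy=-0.3478 x'=-1.1501 y'=2.9565

F_att = 1/4·(g−p) = 1/4·(-5,-1) = (-1.2500,-0.2500)
o1: d²=45 ≤ ρ²=48; F_rep = 33·(3,-6)/45² = (0.0489,-0.0978)
o2: d²=260 > ρ²=48 → inactive
F = F_att + ΣF_rep = (-1.2011,-0.3478)
p' = p + 1/8·F = (-1.1501,2.9565)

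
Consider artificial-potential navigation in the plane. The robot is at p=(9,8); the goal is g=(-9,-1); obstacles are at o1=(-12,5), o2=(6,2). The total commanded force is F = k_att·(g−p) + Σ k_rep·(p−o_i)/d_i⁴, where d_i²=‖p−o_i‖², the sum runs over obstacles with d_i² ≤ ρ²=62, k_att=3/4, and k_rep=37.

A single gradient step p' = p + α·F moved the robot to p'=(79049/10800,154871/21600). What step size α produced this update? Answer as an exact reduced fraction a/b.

α = 1/8

F_att = 3/4·(g−p) = 3/4·(-18,-9) = (-13.5000,-6.7500)
o1: d²=450 > ρ²=62 → inactive
o2: d²=45 ≤ ρ²=62; F_rep = 37·(3,6)/45² = (0.0548,0.1096)
F = F_att + ΣF_rep = (-13.4452,-6.6404)
Δp = p'−p = (-1.6806,-0.8300); α = Δx/Fx = (-18151/10800) / (-18151/1350) = 1/8
check: Δy/Fy = (-17929/21600) / (-17929/2700) = 1/8 ✓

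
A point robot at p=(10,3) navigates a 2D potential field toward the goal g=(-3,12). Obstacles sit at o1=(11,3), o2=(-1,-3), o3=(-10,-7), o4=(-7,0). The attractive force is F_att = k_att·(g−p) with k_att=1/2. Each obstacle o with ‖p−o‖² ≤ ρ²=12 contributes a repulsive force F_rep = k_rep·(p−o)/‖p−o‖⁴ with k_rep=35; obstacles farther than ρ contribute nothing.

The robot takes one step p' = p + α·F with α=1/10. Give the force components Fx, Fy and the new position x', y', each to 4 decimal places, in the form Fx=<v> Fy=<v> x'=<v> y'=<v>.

Fx=-41.5000 Fy=4.5000 x'=5.8500 y'=3.4500

F_att = 1/2·(g−p) = 1/2·(-13,9) = (-6.5000,4.5000)
o1: d²=1 ≤ ρ²=12; F_rep = 35·(-1,0)/1² = (-35.0000,0.0000)
o2: d²=157 > ρ²=12 → inactive
o3: d²=500 > ρ²=12 → inactive
o4: d²=298 > ρ²=12 → inactive
F = F_att + ΣF_rep = (-41.5000,4.5000)
p' = p + 1/10·F = (5.8500,3.4500)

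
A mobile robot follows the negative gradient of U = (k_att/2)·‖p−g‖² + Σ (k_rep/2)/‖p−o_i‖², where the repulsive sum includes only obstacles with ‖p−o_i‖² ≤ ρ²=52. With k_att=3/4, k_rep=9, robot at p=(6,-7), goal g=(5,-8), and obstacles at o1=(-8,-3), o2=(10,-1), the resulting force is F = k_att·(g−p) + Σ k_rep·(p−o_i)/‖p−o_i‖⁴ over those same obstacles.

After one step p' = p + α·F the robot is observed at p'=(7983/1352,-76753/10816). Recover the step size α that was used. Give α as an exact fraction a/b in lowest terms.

F_att = 3/4·(g−p) = 3/4·(-1,-1) = (-0.7500,-0.7500)
o1: d²=212 > ρ²=52 → inactive
o2: d²=52 ≤ ρ²=52; F_rep = 9·(-4,-6)/52² = (-0.0133,-0.0200)
F = F_att + ΣF_rep = (-0.7633,-0.7700)
Δp = p'−p = (-0.0954,-0.0962); α = Δx/Fx = (-129/1352) / (-129/169) = 1/8
check: Δy/Fy = (-1041/10816) / (-1041/1352) = 1/8 ✓

α = 1/8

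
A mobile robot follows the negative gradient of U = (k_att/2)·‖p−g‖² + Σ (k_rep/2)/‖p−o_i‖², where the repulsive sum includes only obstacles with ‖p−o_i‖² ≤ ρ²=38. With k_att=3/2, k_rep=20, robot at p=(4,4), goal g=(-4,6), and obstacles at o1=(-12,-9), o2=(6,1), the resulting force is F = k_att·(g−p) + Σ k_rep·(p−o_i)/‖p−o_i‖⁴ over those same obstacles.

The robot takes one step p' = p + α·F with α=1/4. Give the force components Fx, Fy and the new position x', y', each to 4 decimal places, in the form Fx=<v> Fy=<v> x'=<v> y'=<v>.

F_att = 3/2·(g−p) = 3/2·(-8,2) = (-12.0000,3.0000)
o1: d²=425 > ρ²=38 → inactive
o2: d²=13 ≤ ρ²=38; F_rep = 20·(-2,3)/13² = (-0.2367,0.3550)
F = F_att + ΣF_rep = (-12.2367,3.3550)
p' = p + 1/4·F = (0.9408,4.8388)

Fx=-12.2367 Fy=3.3550 x'=0.9408 y'=4.8388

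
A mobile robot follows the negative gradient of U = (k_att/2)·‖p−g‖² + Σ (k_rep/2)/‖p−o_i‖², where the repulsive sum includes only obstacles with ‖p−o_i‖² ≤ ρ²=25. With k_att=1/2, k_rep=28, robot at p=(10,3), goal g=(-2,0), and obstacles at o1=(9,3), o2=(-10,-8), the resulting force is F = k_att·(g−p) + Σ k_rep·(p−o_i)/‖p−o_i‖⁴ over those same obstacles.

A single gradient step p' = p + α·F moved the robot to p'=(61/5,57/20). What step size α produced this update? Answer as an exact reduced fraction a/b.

F_att = 1/2·(g−p) = 1/2·(-12,-3) = (-6.0000,-1.5000)
o1: d²=1 ≤ ρ²=25; F_rep = 28·(1,0)/1² = (28.0000,0.0000)
o2: d²=521 > ρ²=25 → inactive
F = F_att + ΣF_rep = (22.0000,-1.5000)
Δp = p'−p = (2.2000,-0.1500); α = Δx/Fx = (11/5) / (22) = 1/10
check: Δy/Fy = (-3/20) / (-3/2) = 1/10 ✓

α = 1/10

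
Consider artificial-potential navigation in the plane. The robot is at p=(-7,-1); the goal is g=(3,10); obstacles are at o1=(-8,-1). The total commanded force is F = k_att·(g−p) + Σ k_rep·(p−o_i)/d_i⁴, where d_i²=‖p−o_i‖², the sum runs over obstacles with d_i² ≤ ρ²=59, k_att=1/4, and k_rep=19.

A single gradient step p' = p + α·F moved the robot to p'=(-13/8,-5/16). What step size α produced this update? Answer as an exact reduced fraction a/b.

α = 1/4

F_att = 1/4·(g−p) = 1/4·(10,11) = (2.5000,2.7500)
o1: d²=1 ≤ ρ²=59; F_rep = 19·(1,0)/1² = (19.0000,0.0000)
F = F_att + ΣF_rep = (21.5000,2.7500)
Δp = p'−p = (5.3750,0.6875); α = Δx/Fx = (43/8) / (43/2) = 1/4
check: Δy/Fy = (11/16) / (11/4) = 1/4 ✓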